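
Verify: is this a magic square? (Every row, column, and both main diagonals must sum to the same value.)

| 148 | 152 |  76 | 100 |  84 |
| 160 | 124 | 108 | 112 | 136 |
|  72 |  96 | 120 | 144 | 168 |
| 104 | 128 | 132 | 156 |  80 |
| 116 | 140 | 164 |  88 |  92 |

No — row 4 sums to 600 but column 5 sums to 560.

Row 1: 148 + 152 + 76 + 100 + 84 = 560.
Row 2: 160 + 124 + 108 + 112 + 136 = 640.
Row 3: 72 + 96 + 120 + 144 + 168 = 600.
Row 4: 104 + 128 + 132 + 156 + 80 = 600.
Row 5: 116 + 140 + 164 + 88 + 92 = 600.
Column 1: 148 + 160 + 72 + 104 + 116 = 600.
Column 2: 152 + 124 + 96 + 128 + 140 = 640.
Column 3: 76 + 108 + 120 + 132 + 164 = 600.
Column 4: 100 + 112 + 144 + 156 + 88 = 600.
Column 5: 84 + 136 + 168 + 80 + 92 = 560.
Main diagonal: 148 + 124 + 120 + 156 + 92 = 640.
Anti-diagonal: 84 + 112 + 120 + 128 + 116 = 560.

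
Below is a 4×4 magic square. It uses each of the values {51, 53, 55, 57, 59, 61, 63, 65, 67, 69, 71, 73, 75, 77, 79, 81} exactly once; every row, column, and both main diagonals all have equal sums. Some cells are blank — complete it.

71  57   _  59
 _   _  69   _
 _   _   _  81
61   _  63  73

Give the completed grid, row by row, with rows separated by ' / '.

71 57 77 59 / 79 65 69 51 / 53 75 55 81 / 61 67 63 73

The 16 entries sum to 1056, so each line sums to 1056/4 = 264.
Row 1: 71 + 57 + 59 + ? = 264, so (1,3) = 77.
Using row 4: 61 + 63 + 73 + ? → (4,2) = 264 − 197 = 67.
The remaining cell in column 3 is (3,3) = 264 − 209 = 55.
Using column 4: 59 + 81 + 73 + ? → (2,4) = 264 − 213 = 51.
Main diagonal needs 264; the known cells sum to 199, so (2,2) = 65.
From anti-diagonal, 264 − (59 + 69 + 61) gives (3,2) = 75.
Using row 2: 65 + 69 + 51 + ? → (2,1) = 264 − 185 = 79.
Row 3 must total 264; the given cells sum to 211, so (3,1) = 53.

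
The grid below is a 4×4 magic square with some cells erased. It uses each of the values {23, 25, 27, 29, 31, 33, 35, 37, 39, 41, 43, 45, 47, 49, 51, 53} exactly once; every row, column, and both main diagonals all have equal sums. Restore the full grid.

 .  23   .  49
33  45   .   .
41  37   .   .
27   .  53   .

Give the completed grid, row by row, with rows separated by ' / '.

51 23 29 49 / 33 45 39 35 / 41 37 31 43 / 27 47 53 25

The 16 entries sum to 608, so each line sums to 608/4 = 152.
Column 1: 33 + 41 + 27 + ? = 152, so (1,1) = 51.
Using column 2: 23 + 45 + 37 + ? → (4,2) = 152 − 105 = 47.
From anti-diagonal, 152 − (49 + 37 + 27) gives (2,3) = 39.
From row 1, 152 − (51 + 23 + 49) gives (1,3) = 29.
Using row 2: 33 + 45 + 39 + ? → (2,4) = 152 − 117 = 35.
Row 4 must total 152; the given cells sum to 127, so (4,4) = 25.
Using column 3: 29 + 39 + 53 + ? → (3,3) = 152 − 121 = 31.
Column 4: 49 + 35 + 25 + ? = 152, so (3,4) = 43.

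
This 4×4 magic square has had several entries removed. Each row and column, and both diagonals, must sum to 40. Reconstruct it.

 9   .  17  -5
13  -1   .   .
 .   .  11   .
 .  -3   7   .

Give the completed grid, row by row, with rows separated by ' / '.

From row 1, 40 − (9 + 17 + (-5)) gives (1,2) = 19.
Using column 2: 19 + (-1) + (-3) + ? → (3,2) = 40 − 15 = 25.
The remaining cell in column 3 is (2,3) = 40 − 35 = 5.
From main diagonal, 40 − (9 + (-1) + 11) gives (4,4) = 21.
The remaining cell in anti-diagonal is (4,1) = 40 − 25 = 15.
The remaining cell in row 2 is (2,4) = 40 − 17 = 23.
The remaining cell in column 1 is (3,1) = 40 − 37 = 3.
Column 4 must total 40; the given cells sum to 39, so (3,4) = 1.

9 19 17 -5 / 13 -1 5 23 / 3 25 11 1 / 15 -3 7 21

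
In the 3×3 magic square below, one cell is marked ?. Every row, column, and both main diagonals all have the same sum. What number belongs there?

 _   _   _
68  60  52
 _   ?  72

44

Row 2 is complete and sums to 180; that is the magic constant.
Column 3 must total 180; the given cells sum to 124, so (1,3) = 56.
The remaining cell in main diagonal is (1,1) = 180 − 132 = 48.
Using anti-diagonal: 56 + 60 + ? → (3,1) = 180 − 116 = 64.
Row 1 must total 180; the given cells sum to 104, so (1,2) = 76.
Row 3 needs 180; the known cells sum to 136, so (3,2) = 44.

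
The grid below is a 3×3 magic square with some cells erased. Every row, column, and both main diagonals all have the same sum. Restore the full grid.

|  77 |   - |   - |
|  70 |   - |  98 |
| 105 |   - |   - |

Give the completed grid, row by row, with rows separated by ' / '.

Column 1 is already complete: 77 + 70 + 105 = 252, so that is the magic constant.
Row 2 must total 252; the given cells sum to 168, so (2,2) = 84.
Main diagonal needs 252; the known cells sum to 161, so (3,3) = 91.
From anti-diagonal, 252 − (84 + 105) gives (1,3) = 63.
The remaining cell in row 1 is (1,2) = 252 − 140 = 112.
Row 3: 105 + 91 + ? = 252, so (3,2) = 56.

77 112 63 / 70 84 98 / 105 56 91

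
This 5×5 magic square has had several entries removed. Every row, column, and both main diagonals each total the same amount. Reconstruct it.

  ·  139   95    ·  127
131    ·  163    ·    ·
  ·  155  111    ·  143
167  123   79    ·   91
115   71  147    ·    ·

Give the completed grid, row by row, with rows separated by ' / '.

83 139 95 151 127 / 131 107 163 119 75 / 99 155 111 87 143 / 167 123 79 135 91 / 115 71 147 103 159

Column 3 is already complete: 95 + 163 + 111 + 79 + 147 = 595, so that is the magic constant.
From row 4, 595 − (167 + 123 + 79 + 91) gives (4,4) = 135.
Column 2: 139 + 155 + 123 + 71 + ? = 595, so (2,2) = 107.
Anti-diagonal: 127 + 111 + 123 + 115 + ? = 595, so (2,4) = 119.
The remaining cell in row 2 is (2,5) = 595 − 520 = 75.
Column 5 must total 595; the given cells sum to 436, so (5,5) = 159.
Main diagonal needs 595; the known cells sum to 512, so (1,1) = 83.
Row 1 must total 595; the given cells sum to 444, so (1,4) = 151.
Row 5 must total 595; the given cells sum to 492, so (5,4) = 103.
From column 1, 595 − (83 + 131 + 167 + 115) gives (3,1) = 99.
Column 4: 151 + 119 + 135 + 103 + ? = 595, so (3,4) = 87.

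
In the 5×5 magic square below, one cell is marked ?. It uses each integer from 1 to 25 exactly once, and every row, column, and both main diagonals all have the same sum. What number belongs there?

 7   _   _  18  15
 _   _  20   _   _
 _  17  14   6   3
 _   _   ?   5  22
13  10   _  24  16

The entries are 1 through 25, which sum to 325, so each line sums to 325/5 = 65.
Row 3 needs 65; the known cells sum to 40, so (3,1) = 25.
Row 5 needs 65; the known cells sum to 63, so (5,3) = 2.
Column 4: 18 + 6 + 5 + 24 + ? = 65, so (2,4) = 12.
Column 5: 15 + 3 + 22 + 16 + ? = 65, so (2,5) = 9.
Main diagonal: 7 + 14 + 5 + 16 + ? = 65, so (2,2) = 23.
Using anti-diagonal: 15 + 12 + 14 + 13 + ? → (4,2) = 65 − 54 = 11.
From row 2, 65 − (23 + 20 + 12 + 9) gives (2,1) = 1.
Column 1: 7 + 1 + 25 + 13 + ? = 65, so (4,1) = 19.
From column 2, 65 − (23 + 17 + 11 + 10) gives (1,2) = 4.
Row 1 must total 65; the given cells sum to 44, so (1,3) = 21.
Row 4 needs 65; the known cells sum to 57, so (4,3) = 8.

8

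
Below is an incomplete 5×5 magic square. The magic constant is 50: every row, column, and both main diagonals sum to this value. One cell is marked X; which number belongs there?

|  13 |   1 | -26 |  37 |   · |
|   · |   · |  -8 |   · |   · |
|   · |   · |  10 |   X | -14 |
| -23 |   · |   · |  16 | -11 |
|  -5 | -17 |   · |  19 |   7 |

-2

Row 1: 13 + 1 + (-26) + 37 + ? = 50, so (1,5) = 25.
From row 5, 50 − (-5 + (-17) + 19 + 7) gives (5,3) = 46.
Column 3: -26 + (-8) + 10 + 46 + ? = 50, so (4,3) = 28.
Column 5: 25 + (-14) + (-11) + 7 + ? = 50, so (2,5) = 43.
From main diagonal, 50 − (13 + 10 + 16 + 7) gives (2,2) = 4.
From row 4, 50 − (-23 + 28 + 16 + (-11)) gives (4,2) = 40.
Column 2 needs 50; the known cells sum to 28, so (3,2) = 22.
From anti-diagonal, 50 − (25 + 10 + 40 + (-5)) gives (2,4) = -20.
From row 2, 50 − (4 + (-8) + (-20) + 43) gives (2,1) = 31.
Column 1: 13 + 31 + (-23) + (-5) + ? = 50, so (3,1) = 34.
Column 4: 37 + (-20) + 16 + 19 + ? = 50, so (3,4) = -2.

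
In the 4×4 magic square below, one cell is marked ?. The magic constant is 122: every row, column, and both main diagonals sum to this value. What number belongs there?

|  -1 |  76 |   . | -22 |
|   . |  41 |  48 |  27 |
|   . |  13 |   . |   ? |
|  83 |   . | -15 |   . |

55

The remaining cell in row 1 is (1,3) = 122 − 53 = 69.
Row 2: 41 + 48 + 27 + ? = 122, so (2,1) = 6.
Using column 1: -1 + 6 + 83 + ? → (3,1) = 122 − 88 = 34.
The remaining cell in column 2 is (4,2) = 122 − 130 = -8.
Column 3 needs 122; the known cells sum to 102, so (3,3) = 20.
The remaining cell in main diagonal is (4,4) = 122 − 60 = 62.
From row 3, 122 − (34 + 13 + 20) gives (3,4) = 55.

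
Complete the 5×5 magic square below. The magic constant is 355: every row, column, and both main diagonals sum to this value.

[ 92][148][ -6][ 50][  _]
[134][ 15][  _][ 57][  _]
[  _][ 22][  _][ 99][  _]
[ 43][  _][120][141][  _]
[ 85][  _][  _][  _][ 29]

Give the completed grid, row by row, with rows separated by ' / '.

From row 1, 355 − (92 + 148 + (-6) + 50) gives (1,5) = 71.
From column 1, 355 − (92 + 134 + 43 + 85) gives (3,1) = 1.
Column 4 needs 355; the known cells sum to 347, so (5,4) = 8.
Main diagonal needs 355; the known cells sum to 277, so (3,3) = 78.
Using anti-diagonal: 71 + 57 + 78 + 85 + ? → (4,2) = 355 − 291 = 64.
Row 3 must total 355; the given cells sum to 200, so (3,5) = 155.
Row 4 needs 355; the known cells sum to 368, so (4,5) = -13.
The remaining cell in column 2 is (5,2) = 355 − 249 = 106.
Column 5: 71 + 155 + (-13) + 29 + ? = 355, so (2,5) = 113.
Row 2 must total 355; the given cells sum to 319, so (2,3) = 36.
Row 5: 85 + 106 + 8 + 29 + ? = 355, so (5,3) = 127.

92 148 -6 50 71 / 134 15 36 57 113 / 1 22 78 99 155 / 43 64 120 141 -13 / 85 106 127 8 29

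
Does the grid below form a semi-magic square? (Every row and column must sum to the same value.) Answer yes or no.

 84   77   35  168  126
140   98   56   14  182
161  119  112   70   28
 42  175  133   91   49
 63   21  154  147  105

Row 1: 84 + 77 + 35 + 168 + 126 = 490.
Row 2: 140 + 98 + 56 + 14 + 182 = 490.
Row 3: 161 + 119 + 112 + 70 + 28 = 490.
Row 4: 42 + 175 + 133 + 91 + 49 = 490.
Row 5: 63 + 21 + 154 + 147 + 105 = 490.
Column 1: 84 + 140 + 161 + 42 + 63 = 490.
Column 2: 77 + 98 + 119 + 175 + 21 = 490.
Column 3: 35 + 56 + 112 + 133 + 154 = 490.
Column 4: 168 + 14 + 70 + 91 + 147 = 490.
Column 5: 126 + 182 + 28 + 49 + 105 = 490.
All lines sum to 490.

Yes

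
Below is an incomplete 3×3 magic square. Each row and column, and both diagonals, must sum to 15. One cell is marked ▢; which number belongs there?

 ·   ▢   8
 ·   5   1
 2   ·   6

Row 2: 5 + 1 + ? = 15, so (2,1) = 9.
Using row 3: 2 + 6 + ? → (3,2) = 15 − 8 = 7.
The remaining cell in column 1 is (1,1) = 15 − 11 = 4.
Column 2 needs 15; the known cells sum to 12, so (1,2) = 3.

3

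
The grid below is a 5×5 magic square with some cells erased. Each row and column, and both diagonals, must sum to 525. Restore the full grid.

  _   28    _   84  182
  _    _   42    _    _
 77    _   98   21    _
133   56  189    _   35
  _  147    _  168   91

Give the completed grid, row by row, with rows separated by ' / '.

105 28 126 84 182 / 161 119 42 140 63 / 77 175 98 21 154 / 133 56 189 112 35 / 49 147 70 168 91

The remaining cell in row 4 is (4,4) = 525 − 413 = 112.
Column 4 must total 525; the given cells sum to 385, so (2,4) = 140.
Using anti-diagonal: 182 + 140 + 98 + 56 + ? → (5,1) = 525 − 476 = 49.
Row 5: 49 + 147 + 168 + 91 + ? = 525, so (5,3) = 70.
Column 3 must total 525; the given cells sum to 399, so (1,3) = 126.
The remaining cell in row 1 is (1,1) = 525 − 420 = 105.
Using column 1: 105 + 77 + 133 + 49 + ? → (2,1) = 525 − 364 = 161.
Main diagonal needs 525; the known cells sum to 406, so (2,2) = 119.
Row 2: 161 + 119 + 42 + 140 + ? = 525, so (2,5) = 63.
Column 2 must total 525; the given cells sum to 350, so (3,2) = 175.
From column 5, 525 − (182 + 63 + 35 + 91) gives (3,5) = 154.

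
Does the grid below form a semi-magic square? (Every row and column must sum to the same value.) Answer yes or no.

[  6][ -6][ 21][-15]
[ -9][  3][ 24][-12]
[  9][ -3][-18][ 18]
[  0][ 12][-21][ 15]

Yes

Row 1: 6 + (-6) + 21 + (-15) = 6.
Row 2: -9 + 3 + 24 + (-12) = 6.
Row 3: 9 + (-3) + (-18) + 18 = 6.
Row 4: 0 + 12 + (-21) + 15 = 6.
Column 1: 6 + (-9) + 9 + 0 = 6.
Column 2: -6 + 3 + (-3) + 12 = 6.
Column 3: 21 + 24 + (-18) + (-21) = 6.
Column 4: -15 + (-12) + 18 + 15 = 6.
All lines sum to 6.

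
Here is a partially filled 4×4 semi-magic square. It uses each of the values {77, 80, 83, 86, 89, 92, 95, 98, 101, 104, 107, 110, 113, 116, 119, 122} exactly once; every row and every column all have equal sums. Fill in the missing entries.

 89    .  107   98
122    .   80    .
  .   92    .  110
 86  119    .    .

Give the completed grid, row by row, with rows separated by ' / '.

The 16 entries sum to 1592, so each line sums to 1592/4 = 398.
From row 1, 398 − (89 + 107 + 98) gives (1,2) = 104.
Column 1 needs 398; the known cells sum to 297, so (3,1) = 101.
From column 2, 398 − (104 + 92 + 119) gives (2,2) = 83.
The remaining cell in row 2 is (2,4) = 398 − 285 = 113.
Using row 3: 101 + 92 + 110 + ? → (3,3) = 398 − 303 = 95.
From column 3, 398 − (107 + 80 + 95) gives (4,3) = 116.
Using column 4: 98 + 113 + 110 + ? → (4,4) = 398 − 321 = 77.

89 104 107 98 / 122 83 80 113 / 101 92 95 110 / 86 119 116 77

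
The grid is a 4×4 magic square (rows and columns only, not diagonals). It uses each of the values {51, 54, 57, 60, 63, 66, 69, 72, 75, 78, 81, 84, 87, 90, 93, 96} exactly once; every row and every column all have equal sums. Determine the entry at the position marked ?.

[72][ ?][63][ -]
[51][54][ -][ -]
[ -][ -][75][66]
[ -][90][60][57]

The 16 entries sum to 1176, so each line sums to 1176/4 = 294.
Row 4: 90 + 60 + 57 + ? = 294, so (4,1) = 87.
From column 1, 294 − (72 + 51 + 87) gives (3,1) = 84.
The remaining cell in column 3 is (2,3) = 294 − 198 = 96.
Row 2: 51 + 54 + 96 + ? = 294, so (2,4) = 93.
Row 3 must total 294; the given cells sum to 225, so (3,2) = 69.
Column 2: 54 + 69 + 90 + ? = 294, so (1,2) = 81.

81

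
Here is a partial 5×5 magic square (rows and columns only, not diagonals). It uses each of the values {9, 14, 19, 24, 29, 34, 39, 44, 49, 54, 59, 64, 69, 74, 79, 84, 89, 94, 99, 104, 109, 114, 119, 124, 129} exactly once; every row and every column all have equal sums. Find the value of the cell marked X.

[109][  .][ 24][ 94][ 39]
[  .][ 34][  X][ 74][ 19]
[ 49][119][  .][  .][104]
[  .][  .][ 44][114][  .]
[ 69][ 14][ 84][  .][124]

129

The 25 entries sum to 1725, so each line sums to 1725/5 = 345.
Row 1 needs 345; the known cells sum to 266, so (1,2) = 79.
Using row 5: 69 + 14 + 84 + 124 + ? → (5,4) = 345 − 291 = 54.
Column 2 needs 345; the known cells sum to 246, so (4,2) = 99.
Using column 4: 94 + 74 + 114 + 54 + ? → (3,4) = 345 − 336 = 9.
Column 5: 39 + 19 + 104 + 124 + ? = 345, so (4,5) = 59.
Row 3: 49 + 119 + 9 + 104 + ? = 345, so (3,3) = 64.
Using row 4: 99 + 44 + 114 + 59 + ? → (4,1) = 345 − 316 = 29.
The remaining cell in column 1 is (2,1) = 345 − 256 = 89.
From column 3, 345 − (24 + 64 + 44 + 84) gives (2,3) = 129.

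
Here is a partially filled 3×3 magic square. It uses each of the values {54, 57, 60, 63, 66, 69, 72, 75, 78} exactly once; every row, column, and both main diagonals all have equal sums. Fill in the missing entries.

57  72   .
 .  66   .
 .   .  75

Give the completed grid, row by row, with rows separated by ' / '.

The 9 entries sum to 594, so each line sums to 594/3 = 198.
The remaining cell in row 1 is (1,3) = 198 − 129 = 69.
Column 2: 72 + 66 + ? = 198, so (3,2) = 60.
From column 3, 198 − (69 + 75) gives (2,3) = 54.
From anti-diagonal, 198 − (69 + 66) gives (3,1) = 63.
From row 2, 198 − (66 + 54) gives (2,1) = 78.

57 72 69 / 78 66 54 / 63 60 75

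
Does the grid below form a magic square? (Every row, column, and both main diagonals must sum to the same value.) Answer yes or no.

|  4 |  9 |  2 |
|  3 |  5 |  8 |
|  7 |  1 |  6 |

No — row 2 sums to 16 but column 1 sums to 14.

Row 1: 4 + 9 + 2 = 15.
Row 2: 3 + 5 + 8 = 16.
Row 3: 7 + 1 + 6 = 14.
Column 1: 4 + 3 + 7 = 14.
Column 2: 9 + 5 + 1 = 15.
Column 3: 2 + 8 + 6 = 16.
Main diagonal: 4 + 5 + 6 = 15.
Anti-diagonal: 2 + 5 + 7 = 14.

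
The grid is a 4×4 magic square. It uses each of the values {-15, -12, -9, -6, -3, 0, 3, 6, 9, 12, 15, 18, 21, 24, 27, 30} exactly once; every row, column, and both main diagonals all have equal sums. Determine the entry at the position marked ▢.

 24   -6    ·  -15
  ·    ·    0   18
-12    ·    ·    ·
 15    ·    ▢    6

The 16 entries sum to 120, so each line sums to 120/4 = 30.
Row 1 needs 30; the known cells sum to 3, so (1,3) = 27.
Column 1: 24 + (-12) + 15 + ? = 30, so (2,1) = 3.
Column 4: -15 + 18 + 6 + ? = 30, so (3,4) = 21.
The remaining cell in anti-diagonal is (3,2) = 30 − 0 = 30.
Row 2 needs 30; the known cells sum to 21, so (2,2) = 9.
From row 3, 30 − (-12 + 30 + 21) gives (3,3) = -9.
Column 2: -6 + 9 + 30 + ? = 30, so (4,2) = -3.
The remaining cell in column 3 is (4,3) = 30 − 18 = 12.

12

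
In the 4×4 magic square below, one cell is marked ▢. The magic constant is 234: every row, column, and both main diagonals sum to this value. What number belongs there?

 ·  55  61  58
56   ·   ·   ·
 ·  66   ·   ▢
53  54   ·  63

The remaining cell in row 1 is (1,1) = 234 − 174 = 60.
Using row 4: 53 + 54 + 63 + ? → (4,3) = 234 − 170 = 64.
The remaining cell in column 1 is (3,1) = 234 − 169 = 65.
Using column 2: 55 + 66 + 54 + ? → (2,2) = 234 − 175 = 59.
Main diagonal: 60 + 59 + 63 + ? = 234, so (3,3) = 52.
From anti-diagonal, 234 − (58 + 66 + 53) gives (2,3) = 57.
Row 2: 56 + 59 + 57 + ? = 234, so (2,4) = 62.
The remaining cell in row 3 is (3,4) = 234 − 183 = 51.

51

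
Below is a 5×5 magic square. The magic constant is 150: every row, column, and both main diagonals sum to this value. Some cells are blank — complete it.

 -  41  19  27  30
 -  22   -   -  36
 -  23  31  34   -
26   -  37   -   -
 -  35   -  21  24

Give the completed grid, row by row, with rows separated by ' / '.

33 41 19 27 30 / 39 22 25 28 36 / 20 23 31 34 42 / 26 29 37 40 18 / 32 35 38 21 24

Row 1 needs 150; the known cells sum to 117, so (1,1) = 33.
The remaining cell in column 2 is (4,2) = 150 − 121 = 29.
The remaining cell in main diagonal is (4,4) = 150 − 110 = 40.
The remaining cell in row 4 is (4,5) = 150 − 132 = 18.
The remaining cell in column 4 is (2,4) = 150 − 122 = 28.
Column 5 needs 150; the known cells sum to 108, so (3,5) = 42.
Anti-diagonal must total 150; the given cells sum to 118, so (5,1) = 32.
From row 3, 150 − (23 + 31 + 34 + 42) gives (3,1) = 20.
Row 5 needs 150; the known cells sum to 112, so (5,3) = 38.
From column 1, 150 − (33 + 20 + 26 + 32) gives (2,1) = 39.
Column 3: 19 + 31 + 37 + 38 + ? = 150, so (2,3) = 25.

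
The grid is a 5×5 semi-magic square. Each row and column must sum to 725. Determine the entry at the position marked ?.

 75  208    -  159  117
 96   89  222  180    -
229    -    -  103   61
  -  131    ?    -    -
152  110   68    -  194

124

From row 1, 725 − (75 + 208 + 159 + 117) gives (1,3) = 166.
The remaining cell in row 2 is (2,5) = 725 − 587 = 138.
Row 5: 152 + 110 + 68 + 194 + ? = 725, so (5,4) = 201.
Column 1 must total 725; the given cells sum to 552, so (4,1) = 173.
Column 2: 208 + 89 + 131 + 110 + ? = 725, so (3,2) = 187.
From column 4, 725 − (159 + 180 + 103 + 201) gives (4,4) = 82.
Column 5 needs 725; the known cells sum to 510, so (4,5) = 215.
Row 3 must total 725; the given cells sum to 580, so (3,3) = 145.
From row 4, 725 − (173 + 131 + 82 + 215) gives (4,3) = 124.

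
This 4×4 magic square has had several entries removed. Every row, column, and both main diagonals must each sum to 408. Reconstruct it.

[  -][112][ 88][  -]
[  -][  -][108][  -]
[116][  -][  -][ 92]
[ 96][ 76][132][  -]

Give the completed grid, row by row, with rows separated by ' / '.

124 112 88 84 / 72 100 108 128 / 116 120 80 92 / 96 76 132 104

Row 4 needs 408; the known cells sum to 304, so (4,4) = 104.
Using column 3: 88 + 108 + 132 + ? → (3,3) = 408 − 328 = 80.
The remaining cell in row 3 is (3,2) = 408 − 288 = 120.
Column 2 must total 408; the given cells sum to 308, so (2,2) = 100.
Main diagonal must total 408; the given cells sum to 284, so (1,1) = 124.
Using anti-diagonal: 108 + 120 + 96 + ? → (1,4) = 408 − 324 = 84.
From column 1, 408 − (124 + 116 + 96) gives (2,1) = 72.
From column 4, 408 − (84 + 92 + 104) gives (2,4) = 128.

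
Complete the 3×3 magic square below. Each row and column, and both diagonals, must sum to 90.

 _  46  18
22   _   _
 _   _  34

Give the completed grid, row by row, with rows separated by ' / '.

The remaining cell in row 1 is (1,1) = 90 − 64 = 26.
Column 1 must total 90; the given cells sum to 48, so (3,1) = 42.
Column 3: 18 + 34 + ? = 90, so (2,3) = 38.
The remaining cell in main diagonal is (2,2) = 90 − 60 = 30.
The remaining cell in row 3 is (3,2) = 90 − 76 = 14.

26 46 18 / 22 30 38 / 42 14 34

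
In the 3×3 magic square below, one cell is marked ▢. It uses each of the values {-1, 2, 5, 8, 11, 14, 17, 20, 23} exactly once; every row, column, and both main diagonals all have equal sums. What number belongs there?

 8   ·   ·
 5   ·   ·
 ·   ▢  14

-1

The 9 entries sum to 99, so each line sums to 99/3 = 33.
Using column 1: 8 + 5 + ? → (3,1) = 33 − 13 = 20.
Main diagonal must total 33; the given cells sum to 22, so (2,2) = 11.
Using anti-diagonal: 11 + 20 + ? → (1,3) = 33 − 31 = 2.
Row 1 needs 33; the known cells sum to 10, so (1,2) = 23.
Row 2: 5 + 11 + ? = 33, so (2,3) = 17.
From row 3, 33 − (20 + 14) gives (3,2) = -1.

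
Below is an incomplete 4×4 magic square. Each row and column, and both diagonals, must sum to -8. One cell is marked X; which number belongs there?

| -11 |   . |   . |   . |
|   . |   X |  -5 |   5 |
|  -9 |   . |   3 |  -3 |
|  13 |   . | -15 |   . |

-7

From row 3, -8 − (-9 + 3 + (-3)) gives (3,2) = 1.
Using column 1: -11 + (-9) + 13 + ? → (2,1) = -8 − (-7) = -1.
The remaining cell in column 3 is (1,3) = -8 − (-17) = 9.
Anti-diagonal: -5 + 1 + 13 + ? = -8, so (1,4) = -17.
Using row 1: -11 + 9 + (-17) + ? → (1,2) = -8 − (-19) = 11.
Row 2 needs -8; the known cells sum to -1, so (2,2) = -7.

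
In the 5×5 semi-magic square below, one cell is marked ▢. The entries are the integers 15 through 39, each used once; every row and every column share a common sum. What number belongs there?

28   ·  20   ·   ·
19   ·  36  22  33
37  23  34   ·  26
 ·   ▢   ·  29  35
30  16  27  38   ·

32

The entries are 15 through 39, which sum to 675, so each line sums to 675/5 = 135.
From row 2, 135 − (19 + 36 + 22 + 33) gives (2,2) = 25.
Using row 3: 37 + 23 + 34 + 26 + ? → (3,4) = 135 − 120 = 15.
From row 5, 135 − (30 + 16 + 27 + 38) gives (5,5) = 24.
Column 1 must total 135; the given cells sum to 114, so (4,1) = 21.
Using column 3: 20 + 36 + 34 + 27 + ? → (4,3) = 135 − 117 = 18.
Column 4 needs 135; the known cells sum to 104, so (1,4) = 31.
Using column 5: 33 + 26 + 35 + 24 + ? → (1,5) = 135 − 118 = 17.
Using row 1: 28 + 20 + 31 + 17 + ? → (1,2) = 135 − 96 = 39.
From row 4, 135 − (21 + 18 + 29 + 35) gives (4,2) = 32.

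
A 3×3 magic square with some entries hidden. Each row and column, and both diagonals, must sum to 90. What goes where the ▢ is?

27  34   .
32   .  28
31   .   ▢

Using row 1: 27 + 34 + ? → (1,3) = 90 − 61 = 29.
Row 2 must total 90; the given cells sum to 60, so (2,2) = 30.
Using column 2: 34 + 30 + ? → (3,2) = 90 − 64 = 26.
Column 3 needs 90; the known cells sum to 57, so (3,3) = 33.

33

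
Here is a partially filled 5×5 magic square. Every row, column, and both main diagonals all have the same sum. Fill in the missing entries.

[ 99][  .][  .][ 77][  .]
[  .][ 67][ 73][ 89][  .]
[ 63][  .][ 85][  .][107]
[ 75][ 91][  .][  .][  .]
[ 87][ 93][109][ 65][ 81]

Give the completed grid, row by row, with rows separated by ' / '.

99 105 71 77 83 / 111 67 73 89 95 / 63 79 85 101 107 / 75 91 97 103 69 / 87 93 109 65 81

Row 5 is already complete: 87 + 93 + 109 + 65 + 81 = 435, so that is the magic constant.
Column 1: 99 + 63 + 75 + 87 + ? = 435, so (2,1) = 111.
Main diagonal must total 435; the given cells sum to 332, so (4,4) = 103.
Anti-diagonal needs 435; the known cells sum to 352, so (1,5) = 83.
Row 2 needs 435; the known cells sum to 340, so (2,5) = 95.
Column 4 must total 435; the given cells sum to 334, so (3,4) = 101.
Column 5: 83 + 95 + 107 + 81 + ? = 435, so (4,5) = 69.
Row 3: 63 + 85 + 101 + 107 + ? = 435, so (3,2) = 79.
The remaining cell in row 4 is (4,3) = 435 − 338 = 97.
Column 2 must total 435; the given cells sum to 330, so (1,2) = 105.
Column 3: 73 + 85 + 97 + 109 + ? = 435, so (1,3) = 71.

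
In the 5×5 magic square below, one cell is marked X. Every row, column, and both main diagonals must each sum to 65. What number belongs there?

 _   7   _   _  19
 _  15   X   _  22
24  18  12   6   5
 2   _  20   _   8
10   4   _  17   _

9

Column 2 needs 65; the known cells sum to 44, so (4,2) = 21.
Column 5: 19 + 22 + 5 + 8 + ? = 65, so (5,5) = 11.
From anti-diagonal, 65 − (19 + 12 + 21 + 10) gives (2,4) = 3.
Row 4 needs 65; the known cells sum to 51, so (4,4) = 14.
From row 5, 65 − (10 + 4 + 17 + 11) gives (5,3) = 23.
From column 4, 65 − (3 + 6 + 14 + 17) gives (1,4) = 25.
Main diagonal must total 65; the given cells sum to 52, so (1,1) = 13.
Row 1 needs 65; the known cells sum to 64, so (1,3) = 1.
The remaining cell in column 1 is (2,1) = 65 − 49 = 16.
Column 3 must total 65; the given cells sum to 56, so (2,3) = 9.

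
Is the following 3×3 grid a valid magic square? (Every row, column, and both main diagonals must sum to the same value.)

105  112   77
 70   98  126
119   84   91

Yes

Row 1: 105 + 112 + 77 = 294.
Row 2: 70 + 98 + 126 = 294.
Row 3: 119 + 84 + 91 = 294.
Column 1: 105 + 70 + 119 = 294.
Column 2: 112 + 98 + 84 = 294.
Column 3: 77 + 126 + 91 = 294.
Main diagonal: 105 + 98 + 91 = 294.
Anti-diagonal: 77 + 98 + 119 = 294.
All lines sum to 294.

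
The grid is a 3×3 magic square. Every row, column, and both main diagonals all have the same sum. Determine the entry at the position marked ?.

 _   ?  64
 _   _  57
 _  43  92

99

Column 3 is complete and sums to 213; that is the magic constant.
The remaining cell in row 3 is (3,1) = 213 − 135 = 78.
The remaining cell in anti-diagonal is (2,2) = 213 − 142 = 71.
Row 2 must total 213; the given cells sum to 128, so (2,1) = 85.
From column 1, 213 − (85 + 78) gives (1,1) = 50.
Column 2 needs 213; the known cells sum to 114, so (1,2) = 99.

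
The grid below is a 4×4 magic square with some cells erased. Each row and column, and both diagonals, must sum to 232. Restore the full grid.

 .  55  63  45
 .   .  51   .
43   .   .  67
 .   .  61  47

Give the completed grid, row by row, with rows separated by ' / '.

Row 1: 55 + 63 + 45 + ? = 232, so (1,1) = 69.
From column 3, 232 − (63 + 51 + 61) gives (3,3) = 57.
The remaining cell in column 4 is (2,4) = 232 − 159 = 73.
Main diagonal needs 232; the known cells sum to 173, so (2,2) = 59.
From row 2, 232 − (59 + 51 + 73) gives (2,1) = 49.
Using row 3: 43 + 57 + 67 + ? → (3,2) = 232 − 167 = 65.
From column 1, 232 − (69 + 49 + 43) gives (4,1) = 71.
The remaining cell in column 2 is (4,2) = 232 − 179 = 53.

69 55 63 45 / 49 59 51 73 / 43 65 57 67 / 71 53 61 47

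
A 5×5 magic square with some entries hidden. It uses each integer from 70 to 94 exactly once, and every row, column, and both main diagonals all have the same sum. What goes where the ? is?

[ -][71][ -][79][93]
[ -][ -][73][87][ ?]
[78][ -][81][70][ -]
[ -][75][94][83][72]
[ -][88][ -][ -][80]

The entries are 70 through 94, which sum to 2050, so each line sums to 2050/5 = 410.
From row 4, 410 − (75 + 94 + 83 + 72) gives (4,1) = 86.
Column 4 needs 410; the known cells sum to 319, so (5,4) = 91.
Anti-diagonal must total 410; the given cells sum to 336, so (5,1) = 74.
Row 5 needs 410; the known cells sum to 333, so (5,3) = 77.
Using column 3: 73 + 81 + 94 + 77 + ? → (1,3) = 410 − 325 = 85.
Row 1 needs 410; the known cells sum to 328, so (1,1) = 82.
Using column 1: 82 + 78 + 86 + 74 + ? → (2,1) = 410 − 320 = 90.
Main diagonal: 82 + 81 + 83 + 80 + ? = 410, so (2,2) = 84.
Using row 2: 90 + 84 + 73 + 87 + ? → (2,5) = 410 − 334 = 76.

76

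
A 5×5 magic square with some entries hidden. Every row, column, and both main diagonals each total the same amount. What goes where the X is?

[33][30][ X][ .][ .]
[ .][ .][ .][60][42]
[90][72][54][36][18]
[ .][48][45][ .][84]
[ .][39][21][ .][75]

87

Row 3 is complete and sums to 270; that is the magic constant.
Column 2 needs 270; the known cells sum to 189, so (2,2) = 81.
Column 5: 42 + 18 + 84 + 75 + ? = 270, so (1,5) = 51.
From main diagonal, 270 − (33 + 81 + 54 + 75) gives (4,4) = 27.
The remaining cell in anti-diagonal is (5,1) = 270 − 213 = 57.
From row 4, 270 − (48 + 45 + 27 + 84) gives (4,1) = 66.
The remaining cell in row 5 is (5,4) = 270 − 192 = 78.
The remaining cell in column 1 is (2,1) = 270 − 246 = 24.
Column 4 needs 270; the known cells sum to 201, so (1,4) = 69.
The remaining cell in row 1 is (1,3) = 270 − 183 = 87.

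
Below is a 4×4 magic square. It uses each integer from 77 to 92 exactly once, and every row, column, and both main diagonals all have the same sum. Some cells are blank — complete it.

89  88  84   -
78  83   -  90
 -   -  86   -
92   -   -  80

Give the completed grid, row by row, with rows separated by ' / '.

The entries are 77 through 92, which sum to 1352, so each line sums to 1352/4 = 338.
Row 1 needs 338; the known cells sum to 261, so (1,4) = 77.
Row 2 must total 338; the given cells sum to 251, so (2,3) = 87.
From column 1, 338 − (89 + 78 + 92) gives (3,1) = 79.
The remaining cell in column 3 is (4,3) = 338 − 257 = 81.
From column 4, 338 − (77 + 90 + 80) gives (3,4) = 91.
Anti-diagonal must total 338; the given cells sum to 256, so (3,2) = 82.
From row 4, 338 − (92 + 81 + 80) gives (4,2) = 85.

89 88 84 77 / 78 83 87 90 / 79 82 86 91 / 92 85 81 80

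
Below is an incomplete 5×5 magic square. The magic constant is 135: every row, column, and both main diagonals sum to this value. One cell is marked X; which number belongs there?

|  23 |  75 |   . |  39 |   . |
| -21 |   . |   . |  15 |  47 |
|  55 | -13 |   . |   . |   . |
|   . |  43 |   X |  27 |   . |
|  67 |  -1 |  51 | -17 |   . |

-5

Using row 5: 67 + (-1) + 51 + (-17) + ? → (5,5) = 135 − 100 = 35.
From column 1, 135 − (23 + (-21) + 55 + 67) gives (4,1) = 11.
The remaining cell in column 2 is (2,2) = 135 − 104 = 31.
Column 4 needs 135; the known cells sum to 64, so (3,4) = 71.
From main diagonal, 135 − (23 + 31 + 27 + 35) gives (3,3) = 19.
From anti-diagonal, 135 − (15 + 19 + 43 + 67) gives (1,5) = -9.
The remaining cell in row 1 is (1,3) = 135 − 128 = 7.
The remaining cell in row 2 is (2,3) = 135 − 72 = 63.
Row 3 must total 135; the given cells sum to 132, so (3,5) = 3.
From column 3, 135 − (7 + 63 + 19 + 51) gives (4,3) = -5.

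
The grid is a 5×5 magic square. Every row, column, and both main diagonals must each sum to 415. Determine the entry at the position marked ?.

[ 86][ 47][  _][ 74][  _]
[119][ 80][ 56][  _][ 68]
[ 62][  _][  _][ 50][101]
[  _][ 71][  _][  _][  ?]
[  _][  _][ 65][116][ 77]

59

Row 2 needs 415; the known cells sum to 323, so (2,4) = 92.
Using column 4: 74 + 92 + 50 + 116 + ? → (4,4) = 415 − 332 = 83.
From main diagonal, 415 − (86 + 80 + 83 + 77) gives (3,3) = 89.
Using row 3: 62 + 89 + 50 + 101 + ? → (3,2) = 415 − 302 = 113.
Column 2 must total 415; the given cells sum to 311, so (5,2) = 104.
Using row 5: 104 + 65 + 116 + 77 + ? → (5,1) = 415 − 362 = 53.
The remaining cell in column 1 is (4,1) = 415 − 320 = 95.
Anti-diagonal: 92 + 89 + 71 + 53 + ? = 415, so (1,5) = 110.
The remaining cell in row 1 is (1,3) = 415 − 317 = 98.
Column 3 needs 415; the known cells sum to 308, so (4,3) = 107.
The remaining cell in column 5 is (4,5) = 415 − 356 = 59.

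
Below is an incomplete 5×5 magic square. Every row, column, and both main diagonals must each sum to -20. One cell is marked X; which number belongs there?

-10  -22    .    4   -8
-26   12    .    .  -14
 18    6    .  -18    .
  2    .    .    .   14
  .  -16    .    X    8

Using row 1: -10 + (-22) + 4 + (-8) + ? → (1,3) = -20 − (-36) = 16.
From column 1, -20 − (-10 + (-26) + 18 + 2) gives (5,1) = -4.
Column 2 must total -20; the given cells sum to -20, so (4,2) = 0.
The remaining cell in column 5 is (3,5) = -20 − 0 = -20.
Row 3: 18 + 6 + (-18) + (-20) + ? = -20, so (3,3) = -6.
Main diagonal needs -20; the known cells sum to 4, so (4,4) = -24.
Anti-diagonal must total -20; the given cells sum to -18, so (2,4) = -2.
Row 2 needs -20; the known cells sum to -30, so (2,3) = 10.
Row 4: 2 + 0 + (-24) + 14 + ? = -20, so (4,3) = -12.
From column 3, -20 − (16 + 10 + (-6) + (-12)) gives (5,3) = -28.
Column 4 needs -20; the known cells sum to -40, so (5,4) = 20.

20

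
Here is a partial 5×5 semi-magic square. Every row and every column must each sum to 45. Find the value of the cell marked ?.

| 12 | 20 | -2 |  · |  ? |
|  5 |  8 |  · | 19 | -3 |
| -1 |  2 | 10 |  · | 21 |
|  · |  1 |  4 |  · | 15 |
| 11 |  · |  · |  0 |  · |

From row 2, 45 − (5 + 8 + 19 + (-3)) gives (2,3) = 16.
Row 3: -1 + 2 + 10 + 21 + ? = 45, so (3,4) = 13.
Column 1: 12 + 5 + (-1) + 11 + ? = 45, so (4,1) = 18.
Using column 2: 20 + 8 + 2 + 1 + ? → (5,2) = 45 − 31 = 14.
The remaining cell in column 3 is (5,3) = 45 − 28 = 17.
Row 4: 18 + 1 + 4 + 15 + ? = 45, so (4,4) = 7.
Using row 5: 11 + 14 + 17 + 0 + ? → (5,5) = 45 − 42 = 3.
Column 4: 19 + 13 + 7 + 0 + ? = 45, so (1,4) = 6.
Using column 5: -3 + 21 + 15 + 3 + ? → (1,5) = 45 − 36 = 9.

9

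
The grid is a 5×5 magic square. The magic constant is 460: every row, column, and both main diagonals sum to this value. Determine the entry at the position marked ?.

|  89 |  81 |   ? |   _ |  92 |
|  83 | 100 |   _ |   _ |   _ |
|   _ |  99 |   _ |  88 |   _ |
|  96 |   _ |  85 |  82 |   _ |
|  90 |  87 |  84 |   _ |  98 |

103

Row 5 must total 460; the given cells sum to 359, so (5,4) = 101.
Column 1 needs 460; the known cells sum to 358, so (3,1) = 102.
Column 2 must total 460; the given cells sum to 367, so (4,2) = 93.
The remaining cell in main diagonal is (3,3) = 460 − 369 = 91.
Anti-diagonal: 92 + 91 + 93 + 90 + ? = 460, so (2,4) = 94.
The remaining cell in row 3 is (3,5) = 460 − 380 = 80.
Using row 4: 96 + 93 + 85 + 82 + ? → (4,5) = 460 − 356 = 104.
Column 4 needs 460; the known cells sum to 365, so (1,4) = 95.
Using column 5: 92 + 80 + 104 + 98 + ? → (2,5) = 460 − 374 = 86.
Row 1 needs 460; the known cells sum to 357, so (1,3) = 103.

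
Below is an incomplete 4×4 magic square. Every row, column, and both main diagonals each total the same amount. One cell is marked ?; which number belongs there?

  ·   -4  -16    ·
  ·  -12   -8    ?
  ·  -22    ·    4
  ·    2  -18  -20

Column 2 is complete and sums to -36; that is the magic constant.
Row 4: 2 + (-18) + (-20) + ? = -36, so (4,1) = 0.
Using column 3: -16 + (-8) + (-18) + ? → (3,3) = -36 − (-42) = 6.
Main diagonal must total -36; the given cells sum to -26, so (1,1) = -10.
Anti-diagonal must total -36; the given cells sum to -30, so (1,4) = -6.
Row 3 needs -36; the known cells sum to -12, so (3,1) = -24.
The remaining cell in column 1 is (2,1) = -36 − (-34) = -2.
The remaining cell in column 4 is (2,4) = -36 − (-22) = -14.

-14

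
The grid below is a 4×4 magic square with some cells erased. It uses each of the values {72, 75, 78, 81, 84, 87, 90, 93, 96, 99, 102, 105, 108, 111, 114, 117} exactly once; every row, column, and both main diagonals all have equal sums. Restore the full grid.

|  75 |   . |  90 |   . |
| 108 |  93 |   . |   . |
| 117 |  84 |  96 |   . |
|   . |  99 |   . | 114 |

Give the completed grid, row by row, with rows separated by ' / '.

The 16 entries sum to 1512, so each line sums to 1512/4 = 378.
The remaining cell in row 3 is (3,4) = 378 − 297 = 81.
Using column 1: 75 + 108 + 117 + ? → (4,1) = 378 − 300 = 78.
Using column 2: 93 + 84 + 99 + ? → (1,2) = 378 − 276 = 102.
Row 1 needs 378; the known cells sum to 267, so (1,4) = 111.
From row 4, 378 − (78 + 99 + 114) gives (4,3) = 87.
Column 3 needs 378; the known cells sum to 273, so (2,3) = 105.
Column 4 must total 378; the given cells sum to 306, so (2,4) = 72.

75 102 90 111 / 108 93 105 72 / 117 84 96 81 / 78 99 87 114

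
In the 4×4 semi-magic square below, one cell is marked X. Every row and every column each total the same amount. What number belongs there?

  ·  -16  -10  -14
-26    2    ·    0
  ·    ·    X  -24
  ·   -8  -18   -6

Column 4 is complete and sums to -44; that is the magic constant.
Using row 1: -16 + (-10) + (-14) + ? → (1,1) = -44 − (-40) = -4.
Row 2 must total -44; the given cells sum to -24, so (2,3) = -20.
The remaining cell in row 4 is (4,1) = -44 − (-32) = -12.
From column 1, -44 − (-4 + (-26) + (-12)) gives (3,1) = -2.
From column 2, -44 − (-16 + 2 + (-8)) gives (3,2) = -22.
From column 3, -44 − (-10 + (-20) + (-18)) gives (3,3) = 4.

4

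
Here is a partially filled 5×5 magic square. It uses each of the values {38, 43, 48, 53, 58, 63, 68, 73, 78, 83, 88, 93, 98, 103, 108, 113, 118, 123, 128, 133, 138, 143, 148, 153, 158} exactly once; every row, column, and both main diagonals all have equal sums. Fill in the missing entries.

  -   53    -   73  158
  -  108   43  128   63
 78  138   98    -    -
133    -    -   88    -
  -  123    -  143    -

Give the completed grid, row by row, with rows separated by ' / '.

93 53 113 73 158 / 148 108 43 128 63 / 78 138 98 58 118 / 133 68 153 88 48 / 38 123 83 143 103

The 25 entries sum to 2450, so each line sums to 2450/5 = 490.
From row 2, 490 − (108 + 43 + 128 + 63) gives (2,1) = 148.
Using column 2: 53 + 108 + 138 + 123 + ? → (4,2) = 490 − 422 = 68.
Using column 4: 73 + 128 + 88 + 143 + ? → (3,4) = 490 − 432 = 58.
Using anti-diagonal: 158 + 128 + 98 + 68 + ? → (5,1) = 490 − 452 = 38.
Using row 3: 78 + 138 + 98 + 58 + ? → (3,5) = 490 − 372 = 118.
The remaining cell in column 1 is (1,1) = 490 − 397 = 93.
The remaining cell in main diagonal is (5,5) = 490 − 387 = 103.
The remaining cell in row 1 is (1,3) = 490 − 377 = 113.
The remaining cell in row 5 is (5,3) = 490 − 407 = 83.
Column 3 needs 490; the known cells sum to 337, so (4,3) = 153.
Column 5 needs 490; the known cells sum to 442, so (4,5) = 48.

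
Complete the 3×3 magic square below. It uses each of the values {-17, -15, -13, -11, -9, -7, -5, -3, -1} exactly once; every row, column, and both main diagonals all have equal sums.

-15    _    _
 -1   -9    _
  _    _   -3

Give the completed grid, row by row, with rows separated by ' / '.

-15 -5 -7 / -1 -9 -17 / -11 -13 -3

The 9 entries sum to -81, so each line sums to -81/3 = -27.
From row 2, -27 − (-1 + (-9)) gives (2,3) = -17.
Column 1 must total -27; the given cells sum to -16, so (3,1) = -11.
The remaining cell in column 3 is (1,3) = -27 − (-20) = -7.
Row 1: -15 + (-7) + ? = -27, so (1,2) = -5.
From row 3, -27 − (-11 + (-3)) gives (3,2) = -13.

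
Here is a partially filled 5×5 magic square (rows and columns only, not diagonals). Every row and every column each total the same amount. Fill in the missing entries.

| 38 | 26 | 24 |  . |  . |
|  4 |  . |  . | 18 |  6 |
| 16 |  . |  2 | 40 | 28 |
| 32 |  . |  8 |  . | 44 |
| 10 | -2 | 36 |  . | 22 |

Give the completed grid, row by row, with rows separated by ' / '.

38 26 24 12 0 / 4 42 30 18 6 / 16 14 2 40 28 / 32 20 8 -4 44 / 10 -2 36 34 22

Column 1 is already complete: 38 + 4 + 16 + 32 + 10 = 100, so that is the magic constant.
Using row 3: 16 + 2 + 40 + 28 + ? → (3,2) = 100 − 86 = 14.
Row 5 must total 100; the given cells sum to 66, so (5,4) = 34.
The remaining cell in column 3 is (2,3) = 100 − 70 = 30.
From column 5, 100 − (6 + 28 + 44 + 22) gives (1,5) = 0.
Row 1 must total 100; the given cells sum to 88, so (1,4) = 12.
Row 2 needs 100; the known cells sum to 58, so (2,2) = 42.
From column 2, 100 − (26 + 42 + 14 + (-2)) gives (4,2) = 20.
Using column 4: 12 + 18 + 40 + 34 + ? → (4,4) = 100 − 104 = -4.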